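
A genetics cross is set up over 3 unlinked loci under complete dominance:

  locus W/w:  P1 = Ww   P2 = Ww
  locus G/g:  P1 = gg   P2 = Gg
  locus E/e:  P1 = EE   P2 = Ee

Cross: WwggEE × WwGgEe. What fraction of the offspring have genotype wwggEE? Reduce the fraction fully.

WwggEE gametes: WgE×4, wgE×4
WwGgEe gametes: WGE×1, WGe×1, WgE×1, Wge×1, wGE×1, wGe×1, wgE×1, wge×1
WwggEE×WwGgEe grid (8·8=64): WWGgEE=4 WWGgEe=4 WWggEE=4 WWggEe=4 WwGgEE=8 WwGgEe=8 WwggEE=8 WwggEe=8 wwGgEE=4 wwGgEe=4 wwggEE=4 wwggEe=4
wwggEE hits 4/64; gcd=4; 4÷4/64÷4 = 1/16

P(wwggEE) = 1/16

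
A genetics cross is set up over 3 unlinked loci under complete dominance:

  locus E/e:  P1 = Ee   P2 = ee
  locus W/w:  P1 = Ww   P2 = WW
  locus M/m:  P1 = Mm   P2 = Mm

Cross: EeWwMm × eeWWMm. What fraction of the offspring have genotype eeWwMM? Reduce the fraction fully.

EeWwMm gametes: EWM×1, EWm×1, EwM×1, Ewm×1, eWM×1, eWm×1, ewM×1, ewm×1
eeWWMm gametes: eWM×4, eWm×4
EeWwMm×eeWWMm grid (8·8=64): EeWWMM=4 EeWWMm=8 EeWWmm=4 EeWwMM=4 EeWwMm=8 EeWwmm=4 eeWWMM=4 eeWWMm=8 eeWWmm=4 eeWwMM=4 eeWwMm=8 eeWwmm=4
eeWwMM hits 4/64; gcd=4; 4÷4/64÷4 = 1/16

P(eeWwMM) = 1/16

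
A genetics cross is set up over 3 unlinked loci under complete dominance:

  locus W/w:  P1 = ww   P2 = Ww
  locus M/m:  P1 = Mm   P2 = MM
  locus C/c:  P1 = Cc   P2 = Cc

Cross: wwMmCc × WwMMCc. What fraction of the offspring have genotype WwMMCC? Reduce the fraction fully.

P(WwMMCC) = 1/16

wwMmCc gametes: wMC×2, wMc×2, wmC×2, wmc×2
WwMMCc gametes: WMC×2, WMc×2, wMC×2, wMc×2
wwMmCc×WwMMCc grid (8·8=64): WwMMCC=4 WwMMCc=8 WwMMcc=4 WwMmCC=4 WwMmCc=8 WwMmcc=4 wwMMCC=4 wwMMCc=8 wwMMcc=4 wwMmCC=4 wwMmCc=8 wwMmcc=4
WwMMCC hits 4/64; gcd=4; 4÷4/64÷4 = 1/16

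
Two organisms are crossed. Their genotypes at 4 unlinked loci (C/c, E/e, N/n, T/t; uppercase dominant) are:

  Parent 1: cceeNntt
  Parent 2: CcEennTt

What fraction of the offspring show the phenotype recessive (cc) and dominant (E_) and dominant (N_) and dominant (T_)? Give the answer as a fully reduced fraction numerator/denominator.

P(cc E_ N_ T_) = 1/16

cceeNntt gametes: ceNt×8, cent×8
CcEennTt gametes: CEnT×2, CEnt×2, CenT×2, Cent×2, cEnT×2, cEnt×2, cenT×2, cent×2
cceeNntt×CcEennTt grid (16·16=256): CcEeNnTt=16 CcEeNntt=16 CcEennTt=16 CcEenntt=16 CceeNnTt=16 CceeNntt=16 CceennTt=16 Cceenntt=16 ccEeNnTt=16 ccEeNntt=16 ccEennTt=16 ccEenntt=16 cceeNnTt=16 cceeNntt=16 cceennTt=16 cceenntt=16
cc E_ N_ T_ hits 16/256; gcd=16; 16÷16/256÷16 = 1/16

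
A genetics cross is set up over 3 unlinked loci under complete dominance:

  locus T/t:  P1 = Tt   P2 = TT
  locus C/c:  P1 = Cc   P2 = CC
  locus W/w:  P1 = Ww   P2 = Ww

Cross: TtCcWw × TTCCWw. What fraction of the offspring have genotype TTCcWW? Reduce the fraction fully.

TtCcWw gametes: TCW×1, TCw×1, TcW×1, Tcw×1, tCW×1, tCw×1, tcW×1, tcw×1
TTCCWw gametes: TCW×4, TCw×4
TtCcWw×TTCCWw grid (8·8=64): TTCCWW=4 TTCCWw=8 TTCCww=4 TTCcWW=4 TTCcWw=8 TTCcww=4 TtCCWW=4 TtCCWw=8 TtCCww=4 TtCcWW=4 TtCcWw=8 TtCcww=4
TTCcWW hits 4/64; gcd=4; 4÷4/64÷4 = 1/16

P(TTCcWW) = 1/16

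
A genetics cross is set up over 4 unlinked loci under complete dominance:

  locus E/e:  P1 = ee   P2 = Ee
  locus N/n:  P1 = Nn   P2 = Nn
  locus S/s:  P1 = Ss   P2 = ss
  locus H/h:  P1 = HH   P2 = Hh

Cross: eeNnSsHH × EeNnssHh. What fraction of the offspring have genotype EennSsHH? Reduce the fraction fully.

P(EennSsHH) = 1/32

eeNnSsHH gametes: eNSH×4, eNsH×4, enSH×4, ensH×4
EeNnssHh gametes: ENsH×2, ENsh×2, EnsH×2, Ensh×2, eNsH×2, eNsh×2, ensH×2, ensh×2
eeNnSsHH×EeNnssHh grid (16·16=256): EeNNSsHH=8 EeNNSsHh=8 EeNNssHH=8 EeNNssHh=8 EeNnSsHH=16 EeNnSsHh=16 EeNnssHH=16 EeNnssHh=16 EennSsHH=8 EennSsHh=8 EennssHH=8 EennssHh=8 eeNNSsHH=8 eeNNSsHh=8 eeNNssHH=8 eeNNssHh=8 eeNnSsHH=16 eeNnSsHh=16 eeNnssHH=16 eeNnssHh=16 eennSsHH=8 eennSsHh=8 eennssHH=8 eennssHh=8
EennSsHH hits 8/256; gcd=8; 8÷8/256÷8 = 1/32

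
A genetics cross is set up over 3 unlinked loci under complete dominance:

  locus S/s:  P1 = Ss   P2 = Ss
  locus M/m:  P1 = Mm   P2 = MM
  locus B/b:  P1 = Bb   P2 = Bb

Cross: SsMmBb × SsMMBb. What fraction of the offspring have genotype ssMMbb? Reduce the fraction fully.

P(ssMMbb) = 1/32

SsMmBb gametes: SMB×1, SMb×1, SmB×1, Smb×1, sMB×1, sMb×1, smB×1, smb×1
SsMMBb gametes: SMB×2, SMb×2, sMB×2, sMb×2
SsMmBb×SsMMBb grid (8·8=64): SSMMBB=2 SSMMBb=4 SSMMbb=2 SSMmBB=2 SSMmBb=4 SSMmbb=2 SsMMBB=4 SsMMBb=8 SsMMbb=4 SsMmBB=4 SsMmBb=8 SsMmbb=4 ssMMBB=2 ssMMBb=4 ssMMbb=2 ssMmBB=2 ssMmBb=4 ssMmbb=2
ssMMbb hits 2/64; gcd=2; 2÷2/64÷2 = 1/32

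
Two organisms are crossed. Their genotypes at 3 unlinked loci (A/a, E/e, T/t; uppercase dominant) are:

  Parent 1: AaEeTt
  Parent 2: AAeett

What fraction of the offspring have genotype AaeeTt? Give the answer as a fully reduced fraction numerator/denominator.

P(AaeeTt) = 1/8

AaEeTt gametes: AET×1, AEt×1, AeT×1, Aet×1, aET×1, aEt×1, aeT×1, aet×1
AAeett gametes: Aet×8
AaEeTt×AAeett grid (8·8=64): AAEeTt=8 AAEett=8 AAeeTt=8 AAeett=8 AaEeTt=8 AaEett=8 AaeeTt=8 Aaeett=8
AaeeTt hits 8/64; gcd=8; 8÷8/64÷8 = 1/8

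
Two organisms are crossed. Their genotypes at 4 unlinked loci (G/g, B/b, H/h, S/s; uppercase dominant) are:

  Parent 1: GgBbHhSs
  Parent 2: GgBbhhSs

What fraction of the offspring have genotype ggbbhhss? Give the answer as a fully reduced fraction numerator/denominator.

P(ggbbhhss) = 1/128

GgBbHhSs gametes: GBHS×1, GBHs×1, GBhS×1, GBhs×1, GbHS×1, GbHs×1, GbhS×1, Gbhs×1, gBHS×1, gBHs×1, gBhS×1, gBhs×1, gbHS×1, gbHs×1, gbhS×1, gbhs×1
GgBbhhSs gametes: GBhS×2, GBhs×2, GbhS×2, Gbhs×2, gBhS×2, gBhs×2, gbhS×2, gbhs×2
GgBbHhSs×GgBbhhSs grid (16·16=256): GGBBHhSS=2 GGBBHhSs=4 GGBBHhss=2 GGBBhhSS=2 GGBBhhSs=4 GGBBhhss=2 GGBbHhSS=4 GGBbHhSs=8 GGBbHhss=4 GGBbhhSS=4 GGBbhhSs=8 GGBbhhss=4 GGbbHhSS=2 GGbbHhSs=4 GGbbHhss=2 GGbbhhSS=2 GGbbhhSs=4 GGbbhhss=2 GgBBHhSS=4 GgBBHhSs=8 GgBBHhss=4 GgBBhhSS=4 GgBBhhSs=8 GgBBhhss=4 GgBbHhSS=8 GgBbHhSs=16 GgBbHhss=8 GgBbhhSS=8 GgBbhhSs=16 GgBbhhss=8 GgbbHhSS=4 GgbbHhSs=8 GgbbHhss=4 GgbbhhSS=4 GgbbhhSs=8 Ggbbhhss=4 ggBBHhSS=2 ggBBHhSs=4 ggBBHhss=2 ggBBhhSS=2 ggBBhhSs=4 ggBBhhss=2 ggBbHhSS=4 ggBbHhSs=8 ggBbHhss=4 ggBbhhSS=4 ggBbhhSs=8 ggBbhhss=4 ggbbHhSS=2 ggbbHhSs=4 ggbbHhss=2 ggbbhhSS=2 ggbbhhSs=4 ggbbhhss=2
ggbbhhss hits 2/256; gcd=2; 2÷2/256÷2 = 1/128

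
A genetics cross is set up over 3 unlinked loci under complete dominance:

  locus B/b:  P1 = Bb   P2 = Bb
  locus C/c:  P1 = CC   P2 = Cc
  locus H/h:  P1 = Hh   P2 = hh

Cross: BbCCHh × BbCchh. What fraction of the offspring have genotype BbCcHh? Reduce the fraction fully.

P(BbCcHh) = 1/8

BbCCHh gametes: BCH×2, BCh×2, bCH×2, bCh×2
BbCchh gametes: BCh×2, Bch×2, bCh×2, bch×2
BbCCHh×BbCchh grid (8·8=64): BBCCHh=4 BBCChh=4 BBCcHh=4 BBCchh=4 BbCCHh=8 BbCChh=8 BbCcHh=8 BbCchh=8 bbCCHh=4 bbCChh=4 bbCcHh=4 bbCchh=4
BbCcHh hits 8/64; gcd=8; 8÷8/64÷8 = 1/8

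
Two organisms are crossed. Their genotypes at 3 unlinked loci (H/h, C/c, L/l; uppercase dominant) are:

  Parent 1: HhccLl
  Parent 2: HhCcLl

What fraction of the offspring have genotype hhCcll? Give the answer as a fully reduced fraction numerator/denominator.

P(hhCcll) = 1/32

HhccLl gametes: HcL×2, Hcl×2, hcL×2, hcl×2
HhCcLl gametes: HCL×1, HCl×1, HcL×1, Hcl×1, hCL×1, hCl×1, hcL×1, hcl×1
HhccLl×HhCcLl grid (8·8=64): HHCcLL=2 HHCcLl=4 HHCcll=2 HHccLL=2 HHccLl=4 HHccll=2 HhCcLL=4 HhCcLl=8 HhCcll=4 HhccLL=4 HhccLl=8 Hhccll=4 hhCcLL=2 hhCcLl=4 hhCcll=2 hhccLL=2 hhccLl=4 hhccll=2
hhCcll hits 2/64; gcd=2; 2÷2/64÷2 = 1/32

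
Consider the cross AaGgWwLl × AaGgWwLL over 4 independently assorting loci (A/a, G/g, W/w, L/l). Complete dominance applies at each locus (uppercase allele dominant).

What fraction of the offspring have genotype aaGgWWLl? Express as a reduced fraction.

AaGgWwLl gametes: AGWL×1, AGWl×1, AGwL×1, AGwl×1, AgWL×1, AgWl×1, AgwL×1, Agwl×1, aGWL×1, aGWl×1, aGwL×1, aGwl×1, agWL×1, agWl×1, agwL×1, agwl×1
AaGgWwLL gametes: AGWL×2, AGwL×2, AgWL×2, AgwL×2, aGWL×2, aGwL×2, agWL×2, agwL×2
AaGgWwLl×AaGgWwLL grid (16·16=256): AAGGWWLL=2 AAGGWWLl=2 AAGGWwLL=4 AAGGWwLl=4 AAGGwwLL=2 AAGGwwLl=2 AAGgWWLL=4 AAGgWWLl=4 AAGgWwLL=8 AAGgWwLl=8 AAGgwwLL=4 AAGgwwLl=4 AAggWWLL=2 AAggWWLl=2 AAggWwLL=4 AAggWwLl=4 AAggwwLL=2 AAggwwLl=2 AaGGWWLL=4 AaGGWWLl=4 AaGGWwLL=8 AaGGWwLl=8 AaGGwwLL=4 AaGGwwLl=4 AaGgWWLL=8 AaGgWWLl=8 AaGgWwLL=16 AaGgWwLl=16 AaGgwwLL=8 AaGgwwLl=8 AaggWWLL=4 AaggWWLl=4 AaggWwLL=8 AaggWwLl=8 AaggwwLL=4 AaggwwLl=4 aaGGWWLL=2 aaGGWWLl=2 aaGGWwLL=4 aaGGWwLl=4 aaGGwwLL=2 aaGGwwLl=2 aaGgWWLL=4 aaGgWWLl=4 aaGgWwLL=8 aaGgWwLl=8 aaGgwwLL=4 aaGgwwLl=4 aaggWWLL=2 aaggWWLl=2 aaggWwLL=4 aaggWwLl=4 aaggwwLL=2 aaggwwLl=2
aaGgWWLl hits 4/256; gcd=4; 4÷4/256÷4 = 1/64

P(aaGgWWLl) = 1/64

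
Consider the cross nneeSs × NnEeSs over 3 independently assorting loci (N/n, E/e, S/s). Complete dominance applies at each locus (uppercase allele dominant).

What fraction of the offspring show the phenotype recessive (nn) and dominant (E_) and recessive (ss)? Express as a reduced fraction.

nneeSs gametes: neS×4, nes×4
NnEeSs gametes: NES×1, NEs×1, NeS×1, Nes×1, nES×1, nEs×1, neS×1, nes×1
nneeSs×NnEeSs grid (8·8=64): NnEeSS=4 NnEeSs=8 NnEess=4 NneeSS=4 NneeSs=8 Nneess=4 nnEeSS=4 nnEeSs=8 nnEess=4 nneeSS=4 nneeSs=8 nneess=4
nn E_ ss hits 4/64; gcd=4; 4÷4/64÷4 = 1/16

P(nn E_ ss) = 1/16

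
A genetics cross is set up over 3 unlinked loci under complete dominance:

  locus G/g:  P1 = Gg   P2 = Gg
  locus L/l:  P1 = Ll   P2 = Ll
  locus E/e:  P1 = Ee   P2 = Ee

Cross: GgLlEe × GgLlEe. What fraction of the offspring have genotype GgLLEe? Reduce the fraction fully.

GgLlEe gametes: GLE×1, GLe×1, GlE×1, Gle×1, gLE×1, gLe×1, glE×1, gle×1
GgLlEe gametes: GLE×1, GLe×1, GlE×1, Gle×1, gLE×1, gLe×1, glE×1, gle×1
GgLlEe×GgLlEe grid (8·8=64): GGLLEE=1 GGLLEe=2 GGLLee=1 GGLlEE=2 GGLlEe=4 GGLlee=2 GGllEE=1 GGllEe=2 GGllee=1 GgLLEE=2 GgLLEe=4 GgLLee=2 GgLlEE=4 GgLlEe=8 GgLlee=4 GgllEE=2 GgllEe=4 Ggllee=2 ggLLEE=1 ggLLEe=2 ggLLee=1 ggLlEE=2 ggLlEe=4 ggLlee=2 ggllEE=1 ggllEe=2 ggllee=1
GgLLEe hits 4/64; gcd=4; 4÷4/64÷4 = 1/16

P(GgLLEe) = 1/16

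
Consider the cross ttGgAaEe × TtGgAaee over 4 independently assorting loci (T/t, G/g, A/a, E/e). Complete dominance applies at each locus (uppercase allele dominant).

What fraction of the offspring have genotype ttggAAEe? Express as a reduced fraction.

ttGgAaEe gametes: tGAE×2, tGAe×2, tGaE×2, tGae×2, tgAE×2, tgAe×2, tgaE×2, tgae×2
TtGgAaee gametes: TGAe×2, TGae×2, TgAe×2, Tgae×2, tGAe×2, tGae×2, tgAe×2, tgae×2
ttGgAaEe×TtGgAaee grid (16·16=256): TtGGAAEe=4 TtGGAAee=4 TtGGAaEe=8 TtGGAaee=8 TtGGaaEe=4 TtGGaaee=4 TtGgAAEe=8 TtGgAAee=8 TtGgAaEe=16 TtGgAaee=16 TtGgaaEe=8 TtGgaaee=8 TtggAAEe=4 TtggAAee=4 TtggAaEe=8 TtggAaee=8 TtggaaEe=4 Ttggaaee=4 ttGGAAEe=4 ttGGAAee=4 ttGGAaEe=8 ttGGAaee=8 ttGGaaEe=4 ttGGaaee=4 ttGgAAEe=8 ttGgAAee=8 ttGgAaEe=16 ttGgAaee=16 ttGgaaEe=8 ttGgaaee=8 ttggAAEe=4 ttggAAee=4 ttggAaEe=8 ttggAaee=8 ttggaaEe=4 ttggaaee=4
ttggAAEe hits 4/256; gcd=4; 4÷4/256÷4 = 1/64

P(ttggAAEe) = 1/64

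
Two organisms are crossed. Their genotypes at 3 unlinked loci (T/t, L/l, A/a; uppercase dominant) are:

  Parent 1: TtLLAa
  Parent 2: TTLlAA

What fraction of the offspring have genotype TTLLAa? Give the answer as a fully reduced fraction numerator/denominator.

TtLLAa gametes: TLA×2, TLa×2, tLA×2, tLa×2
TTLlAA gametes: TLA×4, TlA×4
TtLLAa×TTLlAA grid (8·8=64): TTLLAA=8 TTLLAa=8 TTLlAA=8 TTLlAa=8 TtLLAA=8 TtLLAa=8 TtLlAA=8 TtLlAa=8
TTLLAa hits 8/64; gcd=8; 8÷8/64÷8 = 1/8

P(TTLLAa) = 1/8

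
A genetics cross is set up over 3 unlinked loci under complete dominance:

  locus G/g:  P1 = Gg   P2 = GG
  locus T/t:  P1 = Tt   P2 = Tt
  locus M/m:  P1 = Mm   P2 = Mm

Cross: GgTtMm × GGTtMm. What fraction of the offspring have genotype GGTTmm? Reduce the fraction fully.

P(GGTTmm) = 1/32

GgTtMm gametes: GTM×1, GTm×1, GtM×1, Gtm×1, gTM×1, gTm×1, gtM×1, gtm×1
GGTtMm gametes: GTM×2, GTm×2, GtM×2, Gtm×2
GgTtMm×GGTtMm grid (8·8=64): GGTTMM=2 GGTTMm=4 GGTTmm=2 GGTtMM=4 GGTtMm=8 GGTtmm=4 GGttMM=2 GGttMm=4 GGttmm=2 GgTTMM=2 GgTTMm=4 GgTTmm=2 GgTtMM=4 GgTtMm=8 GgTtmm=4 GgttMM=2 GgttMm=4 Ggttmm=2
GGTTmm hits 2/64; gcd=2; 2÷2/64÷2 = 1/32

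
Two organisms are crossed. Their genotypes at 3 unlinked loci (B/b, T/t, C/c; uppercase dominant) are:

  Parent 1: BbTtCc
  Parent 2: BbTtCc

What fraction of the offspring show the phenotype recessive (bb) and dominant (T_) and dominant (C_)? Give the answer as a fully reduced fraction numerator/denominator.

BbTtCc gametes: BTC×1, BTc×1, BtC×1, Btc×1, bTC×1, bTc×1, btC×1, btc×1
BbTtCc gametes: BTC×1, BTc×1, BtC×1, Btc×1, bTC×1, bTc×1, btC×1, btc×1
BbTtCc×BbTtCc grid (8·8=64): BBTTCC=1 BBTTCc=2 BBTTcc=1 BBTtCC=2 BBTtCc=4 BBTtcc=2 BBttCC=1 BBttCc=2 BBttcc=1 BbTTCC=2 BbTTCc=4 BbTTcc=2 BbTtCC=4 BbTtCc=8 BbTtcc=4 BbttCC=2 BbttCc=4 Bbttcc=2 bbTTCC=1 bbTTCc=2 bbTTcc=1 bbTtCC=2 bbTtCc=4 bbTtcc=2 bbttCC=1 bbttCc=2 bbttcc=1
bb T_ C_ hits 9/64; gcd=1; 9÷1/64÷1 = 9/64

P(bb T_ C_) = 9/64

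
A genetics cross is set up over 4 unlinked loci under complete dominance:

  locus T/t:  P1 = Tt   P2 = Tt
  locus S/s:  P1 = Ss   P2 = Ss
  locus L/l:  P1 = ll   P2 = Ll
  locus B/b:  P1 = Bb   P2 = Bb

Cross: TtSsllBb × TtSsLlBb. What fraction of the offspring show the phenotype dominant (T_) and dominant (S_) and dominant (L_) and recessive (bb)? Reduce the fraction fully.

TtSsllBb gametes: TSlB×2, TSlb×2, TslB×2, Tslb×2, tSlB×2, tSlb×2, tslB×2, tslb×2
TtSsLlBb gametes: TSLB×1, TSLb×1, TSlB×1, TSlb×1, TsLB×1, TsLb×1, TslB×1, Tslb×1, tSLB×1, tSLb×1, tSlB×1, tSlb×1, tsLB×1, tsLb×1, tslB×1, tslb×1
TtSsllBb×TtSsLlBb grid (16·16=256): TTSSLlBB=2 TTSSLlBb=4 TTSSLlbb=2 TTSSllBB=2 TTSSllBb=4 TTSSllbb=2 TTSsLlBB=4 TTSsLlBb=8 TTSsLlbb=4 TTSsllBB=4 TTSsllBb=8 TTSsllbb=4 TTssLlBB=2 TTssLlBb=4 TTssLlbb=2 TTssllBB=2 TTssllBb=4 TTssllbb=2 TtSSLlBB=4 TtSSLlBb=8 TtSSLlbb=4 TtSSllBB=4 TtSSllBb=8 TtSSllbb=4 TtSsLlBB=8 TtSsLlBb=16 TtSsLlbb=8 TtSsllBB=8 TtSsllBb=16 TtSsllbb=8 TtssLlBB=4 TtssLlBb=8 TtssLlbb=4 TtssllBB=4 TtssllBb=8 Ttssllbb=4 ttSSLlBB=2 ttSSLlBb=4 ttSSLlbb=2 ttSSllBB=2 ttSSllBb=4 ttSSllbb=2 ttSsLlBB=4 ttSsLlBb=8 ttSsLlbb=4 ttSsllBB=4 ttSsllBb=8 ttSsllbb=4 ttssLlBB=2 ttssLlBb=4 ttssLlbb=2 ttssllBB=2 ttssllBb=4 ttssllbb=2
T_ S_ L_ bb hits 18/256; gcd=2; 18÷2/256÷2 = 9/128

P(T_ S_ L_ bb) = 9/128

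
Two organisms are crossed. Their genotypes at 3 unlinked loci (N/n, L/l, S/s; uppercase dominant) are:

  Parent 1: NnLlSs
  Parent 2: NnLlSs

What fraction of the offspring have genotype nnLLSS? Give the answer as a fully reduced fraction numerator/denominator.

NnLlSs gametes: NLS×1, NLs×1, NlS×1, Nls×1, nLS×1, nLs×1, nlS×1, nls×1
NnLlSs gametes: NLS×1, NLs×1, NlS×1, Nls×1, nLS×1, nLs×1, nlS×1, nls×1
NnLlSs×NnLlSs grid (8·8=64): NNLLSS=1 NNLLSs=2 NNLLss=1 NNLlSS=2 NNLlSs=4 NNLlss=2 NNllSS=1 NNllSs=2 NNllss=1 NnLLSS=2 NnLLSs=4 NnLLss=2 NnLlSS=4 NnLlSs=8 NnLlss=4 NnllSS=2 NnllSs=4 Nnllss=2 nnLLSS=1 nnLLSs=2 nnLLss=1 nnLlSS=2 nnLlSs=4 nnLlss=2 nnllSS=1 nnllSs=2 nnllss=1
nnLLSS hits 1/64; gcd=1; 1÷1/64÷1 = 1/64

P(nnLLSS) = 1/64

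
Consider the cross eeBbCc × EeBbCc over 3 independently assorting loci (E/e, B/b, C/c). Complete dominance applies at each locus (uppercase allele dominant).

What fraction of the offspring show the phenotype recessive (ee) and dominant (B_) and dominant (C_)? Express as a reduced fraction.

eeBbCc gametes: eBC×2, eBc×2, ebC×2, ebc×2
EeBbCc gametes: EBC×1, EBc×1, EbC×1, Ebc×1, eBC×1, eBc×1, ebC×1, ebc×1
eeBbCc×EeBbCc grid (8·8=64): EeBBCC=2 EeBBCc=4 EeBBcc=2 EeBbCC=4 EeBbCc=8 EeBbcc=4 EebbCC=2 EebbCc=4 Eebbcc=2 eeBBCC=2 eeBBCc=4 eeBBcc=2 eeBbCC=4 eeBbCc=8 eeBbcc=4 eebbCC=2 eebbCc=4 eebbcc=2
ee B_ C_ hits 18/64; gcd=2; 18÷2/64÷2 = 9/32

P(ee B_ C_) = 9/32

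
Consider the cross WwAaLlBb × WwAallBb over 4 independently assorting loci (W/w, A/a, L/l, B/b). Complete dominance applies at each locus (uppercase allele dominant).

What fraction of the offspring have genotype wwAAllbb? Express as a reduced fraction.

WwAaLlBb gametes: WALB×1, WALb×1, WAlB×1, WAlb×1, WaLB×1, WaLb×1, WalB×1, Walb×1, wALB×1, wALb×1, wAlB×1, wAlb×1, waLB×1, waLb×1, walB×1, walb×1
WwAallBb gametes: WAlB×2, WAlb×2, WalB×2, Walb×2, wAlB×2, wAlb×2, walB×2, walb×2
WwAaLlBb×WwAallBb grid (16·16=256): WWAALlBB=2 WWAALlBb=4 WWAALlbb=2 WWAAllBB=2 WWAAllBb=4 WWAAllbb=2 WWAaLlBB=4 WWAaLlBb=8 WWAaLlbb=4 WWAallBB=4 WWAallBb=8 WWAallbb=4 WWaaLlBB=2 WWaaLlBb=4 WWaaLlbb=2 WWaallBB=2 WWaallBb=4 WWaallbb=2 WwAALlBB=4 WwAALlBb=8 WwAALlbb=4 WwAAllBB=4 WwAAllBb=8 WwAAllbb=4 WwAaLlBB=8 WwAaLlBb=16 WwAaLlbb=8 WwAallBB=8 WwAallBb=16 WwAallbb=8 WwaaLlBB=4 WwaaLlBb=8 WwaaLlbb=4 WwaallBB=4 WwaallBb=8 Wwaallbb=4 wwAALlBB=2 wwAALlBb=4 wwAALlbb=2 wwAAllBB=2 wwAAllBb=4 wwAAllbb=2 wwAaLlBB=4 wwAaLlBb=8 wwAaLlbb=4 wwAallBB=4 wwAallBb=8 wwAallbb=4 wwaaLlBB=2 wwaaLlBb=4 wwaaLlbb=2 wwaallBB=2 wwaallBb=4 wwaallbb=2
wwAAllbb hits 2/256; gcd=2; 2÷2/256÷2 = 1/128

P(wwAAllbb) = 1/128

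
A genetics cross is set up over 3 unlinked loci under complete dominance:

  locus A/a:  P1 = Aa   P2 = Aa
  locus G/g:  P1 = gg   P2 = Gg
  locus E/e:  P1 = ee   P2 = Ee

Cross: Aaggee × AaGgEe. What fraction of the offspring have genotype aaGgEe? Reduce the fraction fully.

Aaggee gametes: Age×4, age×4
AaGgEe gametes: AGE×1, AGe×1, AgE×1, Age×1, aGE×1, aGe×1, agE×1, age×1
Aaggee×AaGgEe grid (8·8=64): AAGgEe=4 AAGgee=4 AAggEe=4 AAggee=4 AaGgEe=8 AaGgee=8 AaggEe=8 Aaggee=8 aaGgEe=4 aaGgee=4 aaggEe=4 aaggee=4
aaGgEe hits 4/64; gcd=4; 4÷4/64÷4 = 1/16

P(aaGgEe) = 1/16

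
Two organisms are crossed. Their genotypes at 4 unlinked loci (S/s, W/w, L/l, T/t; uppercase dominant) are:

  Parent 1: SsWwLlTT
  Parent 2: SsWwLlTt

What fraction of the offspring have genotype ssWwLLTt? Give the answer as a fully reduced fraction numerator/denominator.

P(ssWwLLTt) = 1/64

SsWwLlTT gametes: SWLT×2, SWlT×2, SwLT×2, SwlT×2, sWLT×2, sWlT×2, swLT×2, swlT×2
SsWwLlTt gametes: SWLT×1, SWLt×1, SWlT×1, SWlt×1, SwLT×1, SwLt×1, SwlT×1, Swlt×1, sWLT×1, sWLt×1, sWlT×1, sWlt×1, swLT×1, swLt×1, swlT×1, swlt×1
SsWwLlTT×SsWwLlTt grid (16·16=256): SSWWLLTT=2 SSWWLLTt=2 SSWWLlTT=4 SSWWLlTt=4 SSWWllTT=2 SSWWllTt=2 SSWwLLTT=4 SSWwLLTt=4 SSWwLlTT=8 SSWwLlTt=8 SSWwllTT=4 SSWwllTt=4 SSwwLLTT=2 SSwwLLTt=2 SSwwLlTT=4 SSwwLlTt=4 SSwwllTT=2 SSwwllTt=2 SsWWLLTT=4 SsWWLLTt=4 SsWWLlTT=8 SsWWLlTt=8 SsWWllTT=4 SsWWllTt=4 SsWwLLTT=8 SsWwLLTt=8 SsWwLlTT=16 SsWwLlTt=16 SsWwllTT=8 SsWwllTt=8 SswwLLTT=4 SswwLLTt=4 SswwLlTT=8 SswwLlTt=8 SswwllTT=4 SswwllTt=4 ssWWLLTT=2 ssWWLLTt=2 ssWWLlTT=4 ssWWLlTt=4 ssWWllTT=2 ssWWllTt=2 ssWwLLTT=4 ssWwLLTt=4 ssWwLlTT=8 ssWwLlTt=8 ssWwllTT=4 ssWwllTt=4 sswwLLTT=2 sswwLLTt=2 sswwLlTT=4 sswwLlTt=4 sswwllTT=2 sswwllTt=2
ssWwLLTt hits 4/256; gcd=4; 4÷4/256÷4 = 1/64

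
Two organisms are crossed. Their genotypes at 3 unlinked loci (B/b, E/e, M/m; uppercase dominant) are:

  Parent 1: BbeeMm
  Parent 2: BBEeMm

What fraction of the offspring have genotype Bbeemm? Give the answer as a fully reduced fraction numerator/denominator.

P(Bbeemm) = 1/16

BbeeMm gametes: BeM×2, Bem×2, beM×2, bem×2
BBEeMm gametes: BEM×2, BEm×2, BeM×2, Bem×2
BbeeMm×BBEeMm grid (8·8=64): BBEeMM=4 BBEeMm=8 BBEemm=4 BBeeMM=4 BBeeMm=8 BBeemm=4 BbEeMM=4 BbEeMm=8 BbEemm=4 BbeeMM=4 BbeeMm=8 Bbeemm=4
Bbeemm hits 4/64; gcd=4; 4÷4/64÷4 = 1/16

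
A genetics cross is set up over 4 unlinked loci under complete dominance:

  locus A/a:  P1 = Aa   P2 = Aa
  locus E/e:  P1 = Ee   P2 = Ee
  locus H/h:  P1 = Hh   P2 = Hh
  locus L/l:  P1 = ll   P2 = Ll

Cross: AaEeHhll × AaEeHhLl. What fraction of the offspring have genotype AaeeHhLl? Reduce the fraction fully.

P(AaeeHhLl) = 1/32

AaEeHhll gametes: AEHl×2, AEhl×2, AeHl×2, Aehl×2, aEHl×2, aEhl×2, aeHl×2, aehl×2
AaEeHhLl gametes: AEHL×1, AEHl×1, AEhL×1, AEhl×1, AeHL×1, AeHl×1, AehL×1, Aehl×1, aEHL×1, aEHl×1, aEhL×1, aEhl×1, aeHL×1, aeHl×1, aehL×1, aehl×1
AaEeHhll×AaEeHhLl grid (16·16=256): AAEEHHLl=2 AAEEHHll=2 AAEEHhLl=4 AAEEHhll=4 AAEEhhLl=2 AAEEhhll=2 AAEeHHLl=4 AAEeHHll=4 AAEeHhLl=8 AAEeHhll=8 AAEehhLl=4 AAEehhll=4 AAeeHHLl=2 AAeeHHll=2 AAeeHhLl=4 AAeeHhll=4 AAeehhLl=2 AAeehhll=2 AaEEHHLl=4 AaEEHHll=4 AaEEHhLl=8 AaEEHhll=8 AaEEhhLl=4 AaEEhhll=4 AaEeHHLl=8 AaEeHHll=8 AaEeHhLl=16 AaEeHhll=16 AaEehhLl=8 AaEehhll=8 AaeeHHLl=4 AaeeHHll=4 AaeeHhLl=8 AaeeHhll=8 AaeehhLl=4 Aaeehhll=4 aaEEHHLl=2 aaEEHHll=2 aaEEHhLl=4 aaEEHhll=4 aaEEhhLl=2 aaEEhhll=2 aaEeHHLl=4 aaEeHHll=4 aaEeHhLl=8 aaEeHhll=8 aaEehhLl=4 aaEehhll=4 aaeeHHLl=2 aaeeHHll=2 aaeeHhLl=4 aaeeHhll=4 aaeehhLl=2 aaeehhll=2
AaeeHhLl hits 8/256; gcd=8; 8÷8/256÷8 = 1/32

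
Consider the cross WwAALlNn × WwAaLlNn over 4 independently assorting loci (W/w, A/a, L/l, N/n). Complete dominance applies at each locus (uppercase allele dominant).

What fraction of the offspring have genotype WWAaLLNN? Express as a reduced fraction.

WwAALlNn gametes: WALN×2, WALn×2, WAlN×2, WAln×2, wALN×2, wALn×2, wAlN×2, wAln×2
WwAaLlNn gametes: WALN×1, WALn×1, WAlN×1, WAln×1, WaLN×1, WaLn×1, WalN×1, Waln×1, wALN×1, wALn×1, wAlN×1, wAln×1, waLN×1, waLn×1, walN×1, waln×1
WwAALlNn×WwAaLlNn grid (16·16=256): WWAALLNN=2 WWAALLNn=4 WWAALLnn=2 WWAALlNN=4 WWAALlNn=8 WWAALlnn=4 WWAAllNN=2 WWAAllNn=4 WWAAllnn=2 WWAaLLNN=2 WWAaLLNn=4 WWAaLLnn=2 WWAaLlNN=4 WWAaLlNn=8 WWAaLlnn=4 WWAallNN=2 WWAallNn=4 WWAallnn=2 WwAALLNN=4 WwAALLNn=8 WwAALLnn=4 WwAALlNN=8 WwAALlNn=16 WwAALlnn=8 WwAAllNN=4 WwAAllNn=8 WwAAllnn=4 WwAaLLNN=4 WwAaLLNn=8 WwAaLLnn=4 WwAaLlNN=8 WwAaLlNn=16 WwAaLlnn=8 WwAallNN=4 WwAallNn=8 WwAallnn=4 wwAALLNN=2 wwAALLNn=4 wwAALLnn=2 wwAALlNN=4 wwAALlNn=8 wwAALlnn=4 wwAAllNN=2 wwAAllNn=4 wwAAllnn=2 wwAaLLNN=2 wwAaLLNn=4 wwAaLLnn=2 wwAaLlNN=4 wwAaLlNn=8 wwAaLlnn=4 wwAallNN=2 wwAallNn=4 wwAallnn=2
WWAaLLNN hits 2/256; gcd=2; 2÷2/256÷2 = 1/128

P(WWAaLLNN) = 1/128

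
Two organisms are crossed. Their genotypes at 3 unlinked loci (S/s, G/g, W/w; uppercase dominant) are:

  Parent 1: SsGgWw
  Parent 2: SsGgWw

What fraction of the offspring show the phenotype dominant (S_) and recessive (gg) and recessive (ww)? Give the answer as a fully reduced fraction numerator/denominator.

SsGgWw gametes: SGW×1, SGw×1, SgW×1, Sgw×1, sGW×1, sGw×1, sgW×1, sgw×1
SsGgWw gametes: SGW×1, SGw×1, SgW×1, Sgw×1, sGW×1, sGw×1, sgW×1, sgw×1
SsGgWw×SsGgWw grid (8·8=64): SSGGWW=1 SSGGWw=2 SSGGww=1 SSGgWW=2 SSGgWw=4 SSGgww=2 SSggWW=1 SSggWw=2 SSggww=1 SsGGWW=2 SsGGWw=4 SsGGww=2 SsGgWW=4 SsGgWw=8 SsGgww=4 SsggWW=2 SsggWw=4 Ssggww=2 ssGGWW=1 ssGGWw=2 ssGGww=1 ssGgWW=2 ssGgWw=4 ssGgww=2 ssggWW=1 ssggWw=2 ssggww=1
S_ gg ww hits 3/64; gcd=1; 3÷1/64÷1 = 3/64

P(S_ gg ww) = 3/64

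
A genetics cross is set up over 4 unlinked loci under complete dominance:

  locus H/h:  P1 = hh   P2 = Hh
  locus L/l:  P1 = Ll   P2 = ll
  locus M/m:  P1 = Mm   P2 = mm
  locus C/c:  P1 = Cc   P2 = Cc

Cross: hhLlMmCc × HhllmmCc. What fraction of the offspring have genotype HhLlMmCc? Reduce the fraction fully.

P(HhLlMmCc) = 1/16

hhLlMmCc gametes: hLMC×2, hLMc×2, hLmC×2, hLmc×2, hlMC×2, hlMc×2, hlmC×2, hlmc×2
HhllmmCc gametes: HlmC×4, Hlmc×4, hlmC×4, hlmc×4
hhLlMmCc×HhllmmCc grid (16·16=256): HhLlMmCC=8 HhLlMmCc=16 HhLlMmcc=8 HhLlmmCC=8 HhLlmmCc=16 HhLlmmcc=8 HhllMmCC=8 HhllMmCc=16 HhllMmcc=8 HhllmmCC=8 HhllmmCc=16 Hhllmmcc=8 hhLlMmCC=8 hhLlMmCc=16 hhLlMmcc=8 hhLlmmCC=8 hhLlmmCc=16 hhLlmmcc=8 hhllMmCC=8 hhllMmCc=16 hhllMmcc=8 hhllmmCC=8 hhllmmCc=16 hhllmmcc=8
HhLlMmCc hits 16/256; gcd=16; 16÷16/256÷16 = 1/16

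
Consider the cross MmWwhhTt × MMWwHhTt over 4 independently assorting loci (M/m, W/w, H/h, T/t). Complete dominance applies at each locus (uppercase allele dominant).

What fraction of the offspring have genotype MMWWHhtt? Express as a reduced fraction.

P(MMWWHhtt) = 1/64

MmWwhhTt gametes: MWhT×2, MWht×2, MwhT×2, Mwht×2, mWhT×2, mWht×2, mwhT×2, mwht×2
MMWwHhTt gametes: MWHT×2, MWHt×2, MWhT×2, MWht×2, MwHT×2, MwHt×2, MwhT×2, Mwht×2
MmWwhhTt×MMWwHhTt grid (16·16=256): MMWWHhTT=4 MMWWHhTt=8 MMWWHhtt=4 MMWWhhTT=4 MMWWhhTt=8 MMWWhhtt=4 MMWwHhTT=8 MMWwHhTt=16 MMWwHhtt=8 MMWwhhTT=8 MMWwhhTt=16 MMWwhhtt=8 MMwwHhTT=4 MMwwHhTt=8 MMwwHhtt=4 MMwwhhTT=4 MMwwhhTt=8 MMwwhhtt=4 MmWWHhTT=4 MmWWHhTt=8 MmWWHhtt=4 MmWWhhTT=4 MmWWhhTt=8 MmWWhhtt=4 MmWwHhTT=8 MmWwHhTt=16 MmWwHhtt=8 MmWwhhTT=8 MmWwhhTt=16 MmWwhhtt=8 MmwwHhTT=4 MmwwHhTt=8 MmwwHhtt=4 MmwwhhTT=4 MmwwhhTt=8 Mmwwhhtt=4
MMWWHhtt hits 4/256; gcd=4; 4÷4/256÷4 = 1/64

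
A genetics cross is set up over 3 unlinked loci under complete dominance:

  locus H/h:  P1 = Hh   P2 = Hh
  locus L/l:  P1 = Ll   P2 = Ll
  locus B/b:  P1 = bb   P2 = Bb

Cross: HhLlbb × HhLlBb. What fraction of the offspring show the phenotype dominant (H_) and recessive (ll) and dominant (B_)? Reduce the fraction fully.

P(H_ ll B_) = 3/32

HhLlbb gametes: HLb×2, Hlb×2, hLb×2, hlb×2
HhLlBb gametes: HLB×1, HLb×1, HlB×1, Hlb×1, hLB×1, hLb×1, hlB×1, hlb×1
HhLlbb×HhLlBb grid (8·8=64): HHLLBb=2 HHLLbb=2 HHLlBb=4 HHLlbb=4 HHllBb=2 HHllbb=2 HhLLBb=4 HhLLbb=4 HhLlBb=8 HhLlbb=8 HhllBb=4 Hhllbb=4 hhLLBb=2 hhLLbb=2 hhLlBb=4 hhLlbb=4 hhllBb=2 hhllbb=2
H_ ll B_ hits 6/64; gcd=2; 6÷2/64÷2 = 3/32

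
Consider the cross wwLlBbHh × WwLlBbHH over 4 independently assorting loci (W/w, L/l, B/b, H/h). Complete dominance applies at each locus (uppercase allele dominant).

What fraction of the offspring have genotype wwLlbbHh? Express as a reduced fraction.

P(wwLlbbHh) = 1/32

wwLlBbHh gametes: wLBH×2, wLBh×2, wLbH×2, wLbh×2, wlBH×2, wlBh×2, wlbH×2, wlbh×2
WwLlBbHH gametes: WLBH×2, WLbH×2, WlBH×2, WlbH×2, wLBH×2, wLbH×2, wlBH×2, wlbH×2
wwLlBbHh×WwLlBbHH grid (16·16=256): WwLLBBHH=4 WwLLBBHh=4 WwLLBbHH=8 WwLLBbHh=8 WwLLbbHH=4 WwLLbbHh=4 WwLlBBHH=8 WwLlBBHh=8 WwLlBbHH=16 WwLlBbHh=16 WwLlbbHH=8 WwLlbbHh=8 WwllBBHH=4 WwllBBHh=4 WwllBbHH=8 WwllBbHh=8 WwllbbHH=4 WwllbbHh=4 wwLLBBHH=4 wwLLBBHh=4 wwLLBbHH=8 wwLLBbHh=8 wwLLbbHH=4 wwLLbbHh=4 wwLlBBHH=8 wwLlBBHh=8 wwLlBbHH=16 wwLlBbHh=16 wwLlbbHH=8 wwLlbbHh=8 wwllBBHH=4 wwllBBHh=4 wwllBbHH=8 wwllBbHh=8 wwllbbHH=4 wwllbbHh=4
wwLlbbHh hits 8/256; gcd=8; 8÷8/256÷8 = 1/32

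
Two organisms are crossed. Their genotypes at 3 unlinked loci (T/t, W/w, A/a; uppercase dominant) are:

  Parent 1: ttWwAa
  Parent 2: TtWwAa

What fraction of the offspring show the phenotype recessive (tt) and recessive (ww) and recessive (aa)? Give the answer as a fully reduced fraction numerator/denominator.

ttWwAa gametes: tWA×2, tWa×2, twA×2, twa×2
TtWwAa gametes: TWA×1, TWa×1, TwA×1, Twa×1, tWA×1, tWa×1, twA×1, twa×1
ttWwAa×TtWwAa grid (8·8=64): TtWWAA=2 TtWWAa=4 TtWWaa=2 TtWwAA=4 TtWwAa=8 TtWwaa=4 TtwwAA=2 TtwwAa=4 Ttwwaa=2 ttWWAA=2 ttWWAa=4 ttWWaa=2 ttWwAA=4 ttWwAa=8 ttWwaa=4 ttwwAA=2 ttwwAa=4 ttwwaa=2
tt ww aa hits 2/64; gcd=2; 2÷2/64÷2 = 1/32

P(tt ww aa) = 1/32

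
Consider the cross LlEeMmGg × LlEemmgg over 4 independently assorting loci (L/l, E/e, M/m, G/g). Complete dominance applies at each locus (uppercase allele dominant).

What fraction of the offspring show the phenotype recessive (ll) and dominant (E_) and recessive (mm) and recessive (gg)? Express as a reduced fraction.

LlEeMmGg gametes: LEMG×1, LEMg×1, LEmG×1, LEmg×1, LeMG×1, LeMg×1, LemG×1, Lemg×1, lEMG×1, lEMg×1, lEmG×1, lEmg×1, leMG×1, leMg×1, lemG×1, lemg×1
LlEemmgg gametes: LEmg×4, Lemg×4, lEmg×4, lemg×4
LlEeMmGg×LlEemmgg grid (16·16=256): LLEEMmGg=4 LLEEMmgg=4 LLEEmmGg=4 LLEEmmgg=4 LLEeMmGg=8 LLEeMmgg=8 LLEemmGg=8 LLEemmgg=8 LLeeMmGg=4 LLeeMmgg=4 LLeemmGg=4 LLeemmgg=4 LlEEMmGg=8 LlEEMmgg=8 LlEEmmGg=8 LlEEmmgg=8 LlEeMmGg=16 LlEeMmgg=16 LlEemmGg=16 LlEemmgg=16 LleeMmGg=8 LleeMmgg=8 LleemmGg=8 Lleemmgg=8 llEEMmGg=4 llEEMmgg=4 llEEmmGg=4 llEEmmgg=4 llEeMmGg=8 llEeMmgg=8 llEemmGg=8 llEemmgg=8 lleeMmGg=4 lleeMmgg=4 lleemmGg=4 lleemmgg=4
ll E_ mm gg hits 12/256; gcd=4; 12÷4/256÷4 = 3/64

P(ll E_ mm gg) = 3/64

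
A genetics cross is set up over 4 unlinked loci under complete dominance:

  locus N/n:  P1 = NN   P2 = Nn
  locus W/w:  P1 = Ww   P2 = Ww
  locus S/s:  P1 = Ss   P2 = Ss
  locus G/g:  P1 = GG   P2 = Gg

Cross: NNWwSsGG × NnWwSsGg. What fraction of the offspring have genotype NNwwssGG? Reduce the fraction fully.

P(NNwwssGG) = 1/64

NNWwSsGG gametes: NWSG×4, NWsG×4, NwSG×4, NwsG×4
NnWwSsGg gametes: NWSG×1, NWSg×1, NWsG×1, NWsg×1, NwSG×1, NwSg×1, NwsG×1, Nwsg×1, nWSG×1, nWSg×1, nWsG×1, nWsg×1, nwSG×1, nwSg×1, nwsG×1, nwsg×1
NNWwSsGG×NnWwSsGg grid (16·16=256): NNWWSSGG=4 NNWWSSGg=4 NNWWSsGG=8 NNWWSsGg=8 NNWWssGG=4 NNWWssGg=4 NNWwSSGG=8 NNWwSSGg=8 NNWwSsGG=16 NNWwSsGg=16 NNWwssGG=8 NNWwssGg=8 NNwwSSGG=4 NNwwSSGg=4 NNwwSsGG=8 NNwwSsGg=8 NNwwssGG=4 NNwwssGg=4 NnWWSSGG=4 NnWWSSGg=4 NnWWSsGG=8 NnWWSsGg=8 NnWWssGG=4 NnWWssGg=4 NnWwSSGG=8 NnWwSSGg=8 NnWwSsGG=16 NnWwSsGg=16 NnWwssGG=8 NnWwssGg=8 NnwwSSGG=4 NnwwSSGg=4 NnwwSsGG=8 NnwwSsGg=8 NnwwssGG=4 NnwwssGg=4
NNwwssGG hits 4/256; gcd=4; 4÷4/256÷4 = 1/64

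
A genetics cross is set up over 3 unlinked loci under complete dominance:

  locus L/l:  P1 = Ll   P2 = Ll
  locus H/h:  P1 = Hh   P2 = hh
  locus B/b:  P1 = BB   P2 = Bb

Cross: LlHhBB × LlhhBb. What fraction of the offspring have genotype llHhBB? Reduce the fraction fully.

LlHhBB gametes: LHB×2, LhB×2, lHB×2, lhB×2
LlhhBb gametes: LhB×2, Lhb×2, lhB×2, lhb×2
LlHhBB×LlhhBb grid (8·8=64): LLHhBB=4 LLHhBb=4 LLhhBB=4 LLhhBb=4 LlHhBB=8 LlHhBb=8 LlhhBB=8 LlhhBb=8 llHhBB=4 llHhBb=4 llhhBB=4 llhhBb=4
llHhBB hits 4/64; gcd=4; 4÷4/64÷4 = 1/16

P(llHhBB) = 1/16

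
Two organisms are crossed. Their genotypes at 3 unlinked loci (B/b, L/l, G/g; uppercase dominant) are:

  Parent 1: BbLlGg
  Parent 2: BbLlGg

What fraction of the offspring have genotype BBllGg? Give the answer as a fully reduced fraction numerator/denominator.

P(BBllGg) = 1/32

BbLlGg gametes: BLG×1, BLg×1, BlG×1, Blg×1, bLG×1, bLg×1, blG×1, blg×1
BbLlGg gametes: BLG×1, BLg×1, BlG×1, Blg×1, bLG×1, bLg×1, blG×1, blg×1
BbLlGg×BbLlGg grid (8·8=64): BBLLGG=1 BBLLGg=2 BBLLgg=1 BBLlGG=2 BBLlGg=4 BBLlgg=2 BBllGG=1 BBllGg=2 BBllgg=1 BbLLGG=2 BbLLGg=4 BbLLgg=2 BbLlGG=4 BbLlGg=8 BbLlgg=4 BbllGG=2 BbllGg=4 Bbllgg=2 bbLLGG=1 bbLLGg=2 bbLLgg=1 bbLlGG=2 bbLlGg=4 bbLlgg=2 bbllGG=1 bbllGg=2 bbllgg=1
BBllGg hits 2/64; gcd=2; 2÷2/64÷2 = 1/32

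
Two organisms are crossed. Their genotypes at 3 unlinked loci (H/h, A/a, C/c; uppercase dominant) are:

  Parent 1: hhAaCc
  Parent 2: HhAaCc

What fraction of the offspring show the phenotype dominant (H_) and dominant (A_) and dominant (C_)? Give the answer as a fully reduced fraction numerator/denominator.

P(H_ A_ C_) = 9/32

hhAaCc gametes: hAC×2, hAc×2, haC×2, hac×2
HhAaCc gametes: HAC×1, HAc×1, HaC×1, Hac×1, hAC×1, hAc×1, haC×1, hac×1
hhAaCc×HhAaCc grid (8·8=64): HhAACC=2 HhAACc=4 HhAAcc=2 HhAaCC=4 HhAaCc=8 HhAacc=4 HhaaCC=2 HhaaCc=4 Hhaacc=2 hhAACC=2 hhAACc=4 hhAAcc=2 hhAaCC=4 hhAaCc=8 hhAacc=4 hhaaCC=2 hhaaCc=4 hhaacc=2
H_ A_ C_ hits 18/64; gcd=2; 18÷2/64÷2 = 9/32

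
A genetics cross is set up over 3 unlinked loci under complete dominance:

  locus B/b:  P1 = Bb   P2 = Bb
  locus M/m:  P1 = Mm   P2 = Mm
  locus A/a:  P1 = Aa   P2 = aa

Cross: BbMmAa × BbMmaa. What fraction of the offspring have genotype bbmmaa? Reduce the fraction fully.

P(bbmmaa) = 1/32

BbMmAa gametes: BMA×1, BMa×1, BmA×1, Bma×1, bMA×1, bMa×1, bmA×1, bma×1
BbMmaa gametes: BMa×2, Bma×2, bMa×2, bma×2
BbMmAa×BbMmaa grid (8·8=64): BBMMAa=2 BBMMaa=2 BBMmAa=4 BBMmaa=4 BBmmAa=2 BBmmaa=2 BbMMAa=4 BbMMaa=4 BbMmAa=8 BbMmaa=8 BbmmAa=4 Bbmmaa=4 bbMMAa=2 bbMMaa=2 bbMmAa=4 bbMmaa=4 bbmmAa=2 bbmmaa=2
bbmmaa hits 2/64; gcd=2; 2÷2/64÷2 = 1/32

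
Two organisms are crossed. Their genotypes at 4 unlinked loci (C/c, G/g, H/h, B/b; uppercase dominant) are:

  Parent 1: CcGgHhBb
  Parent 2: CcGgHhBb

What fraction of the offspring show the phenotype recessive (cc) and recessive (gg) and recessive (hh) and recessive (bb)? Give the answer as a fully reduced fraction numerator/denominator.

CcGgHhBb gametes: CGHB×1, CGHb×1, CGhB×1, CGhb×1, CgHB×1, CgHb×1, CghB×1, Cghb×1, cGHB×1, cGHb×1, cGhB×1, cGhb×1, cgHB×1, cgHb×1, cghB×1, cghb×1
CcGgHhBb gametes: CGHB×1, CGHb×1, CGhB×1, CGhb×1, CgHB×1, CgHb×1, CghB×1, Cghb×1, cGHB×1, cGHb×1, cGhB×1, cGhb×1, cgHB×1, cgHb×1, cghB×1, cghb×1
CcGgHhBb×CcGgHhBb grid (16·16=256): CCGGHHBB=1 CCGGHHBb=2 CCGGHHbb=1 CCGGHhBB=2 CCGGHhBb=4 CCGGHhbb=2 CCGGhhBB=1 CCGGhhBb=2 CCGGhhbb=1 CCGgHHBB=2 CCGgHHBb=4 CCGgHHbb=2 CCGgHhBB=4 CCGgHhBb=8 CCGgHhbb=4 CCGghhBB=2 CCGghhBb=4 CCGghhbb=2 CCggHHBB=1 CCggHHBb=2 CCggHHbb=1 CCggHhBB=2 CCggHhBb=4 CCggHhbb=2 CCgghhBB=1 CCgghhBb=2 CCgghhbb=1 CcGGHHBB=2 CcGGHHBb=4 CcGGHHbb=2 CcGGHhBB=4 CcGGHhBb=8 CcGGHhbb=4 CcGGhhBB=2 CcGGhhBb=4 CcGGhhbb=2 CcGgHHBB=4 CcGgHHBb=8 CcGgHHbb=4 CcGgHhBB=8 CcGgHhBb=16 CcGgHhbb=8 CcGghhBB=4 CcGghhBb=8 CcGghhbb=4 CcggHHBB=2 CcggHHBb=4 CcggHHbb=2 CcggHhBB=4 CcggHhBb=8 CcggHhbb=4 CcgghhBB=2 CcgghhBb=4 Ccgghhbb=2 ccGGHHBB=1 ccGGHHBb=2 ccGGHHbb=1 ccGGHhBB=2 ccGGHhBb=4 ccGGHhbb=2 ccGGhhBB=1 ccGGhhBb=2 ccGGhhbb=1 ccGgHHBB=2 ccGgHHBb=4 ccGgHHbb=2 ccGgHhBB=4 ccGgHhBb=8 ccGgHhbb=4 ccGghhBB=2 ccGghhBb=4 ccGghhbb=2 ccggHHBB=1 ccggHHBb=2 ccggHHbb=1 ccggHhBB=2 ccggHhBb=4 ccggHhbb=2 ccgghhBB=1 ccgghhBb=2 ccgghhbb=1
cc gg hh bb hits 1/256; gcd=1; 1÷1/256÷1 = 1/256

P(cc gg hh bb) = 1/256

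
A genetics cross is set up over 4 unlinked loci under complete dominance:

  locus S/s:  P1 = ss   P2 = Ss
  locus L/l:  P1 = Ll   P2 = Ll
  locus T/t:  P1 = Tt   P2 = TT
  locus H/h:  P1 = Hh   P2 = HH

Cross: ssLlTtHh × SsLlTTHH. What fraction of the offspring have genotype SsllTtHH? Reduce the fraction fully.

ssLlTtHh gametes: sLTH×2, sLTh×2, sLtH×2, sLth×2, slTH×2, slTh×2, sltH×2, slth×2
SsLlTTHH gametes: SLTH×4, SlTH×4, sLTH×4, slTH×4
ssLlTtHh×SsLlTTHH grid (16·16=256): SsLLTTHH=8 SsLLTTHh=8 SsLLTtHH=8 SsLLTtHh=8 SsLlTTHH=16 SsLlTTHh=16 SsLlTtHH=16 SsLlTtHh=16 SsllTTHH=8 SsllTTHh=8 SsllTtHH=8 SsllTtHh=8 ssLLTTHH=8 ssLLTTHh=8 ssLLTtHH=8 ssLLTtHh=8 ssLlTTHH=16 ssLlTTHh=16 ssLlTtHH=16 ssLlTtHh=16 ssllTTHH=8 ssllTTHh=8 ssllTtHH=8 ssllTtHh=8
SsllTtHH hits 8/256; gcd=8; 8÷8/256÷8 = 1/32

P(SsllTtHH) = 1/32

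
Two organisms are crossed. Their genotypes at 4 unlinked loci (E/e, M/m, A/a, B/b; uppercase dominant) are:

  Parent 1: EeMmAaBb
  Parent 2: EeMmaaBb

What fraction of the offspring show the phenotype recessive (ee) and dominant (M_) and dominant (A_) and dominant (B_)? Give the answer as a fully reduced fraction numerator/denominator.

EeMmAaBb gametes: EMAB×1, EMAb×1, EMaB×1, EMab×1, EmAB×1, EmAb×1, EmaB×1, Emab×1, eMAB×1, eMAb×1, eMaB×1, eMab×1, emAB×1, emAb×1, emaB×1, emab×1
EeMmaaBb gametes: EMaB×2, EMab×2, EmaB×2, Emab×2, eMaB×2, eMab×2, emaB×2, emab×2
EeMmAaBb×EeMmaaBb grid (16·16=256): EEMMAaBB=2 EEMMAaBb=4 EEMMAabb=2 EEMMaaBB=2 EEMMaaBb=4 EEMMaabb=2 EEMmAaBB=4 EEMmAaBb=8 EEMmAabb=4 EEMmaaBB=4 EEMmaaBb=8 EEMmaabb=4 EEmmAaBB=2 EEmmAaBb=4 EEmmAabb=2 EEmmaaBB=2 EEmmaaBb=4 EEmmaabb=2 EeMMAaBB=4 EeMMAaBb=8 EeMMAabb=4 EeMMaaBB=4 EeMMaaBb=8 EeMMaabb=4 EeMmAaBB=8 EeMmAaBb=16 EeMmAabb=8 EeMmaaBB=8 EeMmaaBb=16 EeMmaabb=8 EemmAaBB=4 EemmAaBb=8 EemmAabb=4 EemmaaBB=4 EemmaaBb=8 Eemmaabb=4 eeMMAaBB=2 eeMMAaBb=4 eeMMAabb=2 eeMMaaBB=2 eeMMaaBb=4 eeMMaabb=2 eeMmAaBB=4 eeMmAaBb=8 eeMmAabb=4 eeMmaaBB=4 eeMmaaBb=8 eeMmaabb=4 eemmAaBB=2 eemmAaBb=4 eemmAabb=2 eemmaaBB=2 eemmaaBb=4 eemmaabb=2
ee M_ A_ B_ hits 18/256; gcd=2; 18÷2/256÷2 = 9/128

P(ee M_ A_ B_) = 9/128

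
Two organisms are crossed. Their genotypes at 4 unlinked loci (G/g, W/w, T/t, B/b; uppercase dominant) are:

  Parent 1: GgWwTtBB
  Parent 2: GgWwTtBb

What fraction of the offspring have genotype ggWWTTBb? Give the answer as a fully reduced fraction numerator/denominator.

GgWwTtBB gametes: GWTB×2, GWtB×2, GwTB×2, GwtB×2, gWTB×2, gWtB×2, gwTB×2, gwtB×2
GgWwTtBb gametes: GWTB×1, GWTb×1, GWtB×1, GWtb×1, GwTB×1, GwTb×1, GwtB×1, Gwtb×1, gWTB×1, gWTb×1, gWtB×1, gWtb×1, gwTB×1, gwTb×1, gwtB×1, gwtb×1
GgWwTtBB×GgWwTtBb grid (16·16=256): GGWWTTBB=2 GGWWTTBb=2 GGWWTtBB=4 GGWWTtBb=4 GGWWttBB=2 GGWWttBb=2 GGWwTTBB=4 GGWwTTBb=4 GGWwTtBB=8 GGWwTtBb=8 GGWwttBB=4 GGWwttBb=4 GGwwTTBB=2 GGwwTTBb=2 GGwwTtBB=4 GGwwTtBb=4 GGwwttBB=2 GGwwttBb=2 GgWWTTBB=4 GgWWTTBb=4 GgWWTtBB=8 GgWWTtBb=8 GgWWttBB=4 GgWWttBb=4 GgWwTTBB=8 GgWwTTBb=8 GgWwTtBB=16 GgWwTtBb=16 GgWwttBB=8 GgWwttBb=8 GgwwTTBB=4 GgwwTTBb=4 GgwwTtBB=8 GgwwTtBb=8 GgwwttBB=4 GgwwttBb=4 ggWWTTBB=2 ggWWTTBb=2 ggWWTtBB=4 ggWWTtBb=4 ggWWttBB=2 ggWWttBb=2 ggWwTTBB=4 ggWwTTBb=4 ggWwTtBB=8 ggWwTtBb=8 ggWwttBB=4 ggWwttBb=4 ggwwTTBB=2 ggwwTTBb=2 ggwwTtBB=4 ggwwTtBb=4 ggwwttBB=2 ggwwttBb=2
ggWWTTBb hits 2/256; gcd=2; 2÷2/256÷2 = 1/128

P(ggWWTTBb) = 1/128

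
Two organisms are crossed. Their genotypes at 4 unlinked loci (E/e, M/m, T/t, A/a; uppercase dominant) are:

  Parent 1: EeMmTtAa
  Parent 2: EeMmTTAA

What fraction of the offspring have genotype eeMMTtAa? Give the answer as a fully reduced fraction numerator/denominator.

EeMmTtAa gametes: EMTA×1, EMTa×1, EMtA×1, EMta×1, EmTA×1, EmTa×1, EmtA×1, Emta×1, eMTA×1, eMTa×1, eMtA×1, eMta×1, emTA×1, emTa×1, emtA×1, emta×1
EeMmTTAA gametes: EMTA×4, EmTA×4, eMTA×4, emTA×4
EeMmTtAa×EeMmTTAA grid (16·16=256): EEMMTTAA=4 EEMMTTAa=4 EEMMTtAA=4 EEMMTtAa=4 EEMmTTAA=8 EEMmTTAa=8 EEMmTtAA=8 EEMmTtAa=8 EEmmTTAA=4 EEmmTTAa=4 EEmmTtAA=4 EEmmTtAa=4 EeMMTTAA=8 EeMMTTAa=8 EeMMTtAA=8 EeMMTtAa=8 EeMmTTAA=16 EeMmTTAa=16 EeMmTtAA=16 EeMmTtAa=16 EemmTTAA=8 EemmTTAa=8 EemmTtAA=8 EemmTtAa=8 eeMMTTAA=4 eeMMTTAa=4 eeMMTtAA=4 eeMMTtAa=4 eeMmTTAA=8 eeMmTTAa=8 eeMmTtAA=8 eeMmTtAa=8 eemmTTAA=4 eemmTTAa=4 eemmTtAA=4 eemmTtAa=4
eeMMTtAa hits 4/256; gcd=4; 4÷4/256÷4 = 1/64

P(eeMMTtAa) = 1/64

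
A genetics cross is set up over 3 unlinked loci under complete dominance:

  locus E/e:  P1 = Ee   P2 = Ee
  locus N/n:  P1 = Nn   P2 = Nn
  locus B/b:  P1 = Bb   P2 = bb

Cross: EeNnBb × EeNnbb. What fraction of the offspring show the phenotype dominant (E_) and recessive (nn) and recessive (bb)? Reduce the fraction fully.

EeNnBb gametes: ENB×1, ENb×1, EnB×1, Enb×1, eNB×1, eNb×1, enB×1, enb×1
EeNnbb gametes: ENb×2, Enb×2, eNb×2, enb×2
EeNnBb×EeNnbb grid (8·8=64): EENNBb=2 EENNbb=2 EENnBb=4 EENnbb=4 EEnnBb=2 EEnnbb=2 EeNNBb=4 EeNNbb=4 EeNnBb=8 EeNnbb=8 EennBb=4 Eennbb=4 eeNNBb=2 eeNNbb=2 eeNnBb=4 eeNnbb=4 eennBb=2 eennbb=2
E_ nn bb hits 6/64; gcd=2; 6÷2/64÷2 = 3/32

P(E_ nn bb) = 3/32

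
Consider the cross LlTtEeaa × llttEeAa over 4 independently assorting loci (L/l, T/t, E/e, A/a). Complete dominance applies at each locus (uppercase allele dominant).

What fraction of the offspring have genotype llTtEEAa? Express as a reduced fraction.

LlTtEeaa gametes: LTEa×2, LTea×2, LtEa×2, Ltea×2, lTEa×2, lTea×2, ltEa×2, ltea×2
llttEeAa gametes: ltEA×4, ltEa×4, lteA×4, ltea×4
LlTtEeaa×llttEeAa grid (16·16=256): LlTtEEAa=8 LlTtEEaa=8 LlTtEeAa=16 LlTtEeaa=16 LlTteeAa=8 LlTteeaa=8 LlttEEAa=8 LlttEEaa=8 LlttEeAa=16 LlttEeaa=16 LltteeAa=8 Lltteeaa=8 llTtEEAa=8 llTtEEaa=8 llTtEeAa=16 llTtEeaa=16 llTteeAa=8 llTteeaa=8 llttEEAa=8 llttEEaa=8 llttEeAa=16 llttEeaa=16 lltteeAa=8 lltteeaa=8
llTtEEAa hits 8/256; gcd=8; 8÷8/256÷8 = 1/32

P(llTtEEAa) = 1/32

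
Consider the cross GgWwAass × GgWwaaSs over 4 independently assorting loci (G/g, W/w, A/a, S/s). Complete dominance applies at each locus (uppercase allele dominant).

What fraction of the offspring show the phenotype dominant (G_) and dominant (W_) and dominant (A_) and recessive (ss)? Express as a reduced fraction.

P(G_ W_ A_ ss) = 9/64

GgWwAass gametes: GWAs×2, GWas×2, GwAs×2, Gwas×2, gWAs×2, gWas×2, gwAs×2, gwas×2
GgWwaaSs gametes: GWaS×2, GWas×2, GwaS×2, Gwas×2, gWaS×2, gWas×2, gwaS×2, gwas×2
GgWwAass×GgWwaaSs grid (16·16=256): GGWWAaSs=4 GGWWAass=4 GGWWaaSs=4 GGWWaass=4 GGWwAaSs=8 GGWwAass=8 GGWwaaSs=8 GGWwaass=8 GGwwAaSs=4 GGwwAass=4 GGwwaaSs=4 GGwwaass=4 GgWWAaSs=8 GgWWAass=8 GgWWaaSs=8 GgWWaass=8 GgWwAaSs=16 GgWwAass=16 GgWwaaSs=16 GgWwaass=16 GgwwAaSs=8 GgwwAass=8 GgwwaaSs=8 Ggwwaass=8 ggWWAaSs=4 ggWWAass=4 ggWWaaSs=4 ggWWaass=4 ggWwAaSs=8 ggWwAass=8 ggWwaaSs=8 ggWwaass=8 ggwwAaSs=4 ggwwAass=4 ggwwaaSs=4 ggwwaass=4
G_ W_ A_ ss hits 36/256; gcd=4; 36÷4/256÷4 = 9/64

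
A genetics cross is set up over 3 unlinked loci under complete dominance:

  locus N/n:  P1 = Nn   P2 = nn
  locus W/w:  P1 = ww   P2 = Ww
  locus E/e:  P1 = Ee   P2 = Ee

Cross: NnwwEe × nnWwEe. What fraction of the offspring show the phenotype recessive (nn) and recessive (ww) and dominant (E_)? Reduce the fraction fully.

NnwwEe gametes: NwE×2, Nwe×2, nwE×2, nwe×2
nnWwEe gametes: nWE×2, nWe×2, nwE×2, nwe×2
NnwwEe×nnWwEe grid (8·8=64): NnWwEE=4 NnWwEe=8 NnWwee=4 NnwwEE=4 NnwwEe=8 Nnwwee=4 nnWwEE=4 nnWwEe=8 nnWwee=4 nnwwEE=4 nnwwEe=8 nnwwee=4
nn ww E_ hits 12/64; gcd=4; 12÷4/64÷4 = 3/16

P(nn ww E_) = 3/16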